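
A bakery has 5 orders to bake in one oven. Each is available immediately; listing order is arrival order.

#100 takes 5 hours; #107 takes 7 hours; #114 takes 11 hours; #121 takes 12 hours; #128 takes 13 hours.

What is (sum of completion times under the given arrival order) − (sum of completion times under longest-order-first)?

FIFO (arrival order): #100 #107 #114 #121 #128.
#100: 0→5
#107: 5→12
#114: 12→23
#121: 23→35
#128: 35→48
Sum = 5+12+23+35+48 = 123.
LPT (decreasing processing time): #128 #121 #114 #107 #100.
#128: 0→13
#121: 13→25
#114: 25→36
#107: 36→43
#100: 43→48
Sum = 13+25+36+43+48 = 165.
Difference = 123 − 165 = -42.

-42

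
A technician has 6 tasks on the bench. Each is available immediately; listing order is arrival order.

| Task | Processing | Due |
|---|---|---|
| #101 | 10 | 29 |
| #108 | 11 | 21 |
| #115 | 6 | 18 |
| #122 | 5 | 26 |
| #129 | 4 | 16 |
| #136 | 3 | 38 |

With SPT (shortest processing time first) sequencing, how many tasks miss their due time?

1

SPT (increasing processing time): #136 #129 #122 #115 #101 #108.
#136: 0→3, due 38, tardiness 0
#129: 3→7, due 16, tardiness 0
#122: 7→12, due 26, tardiness 0
#115: 12→18, due 18, tardiness 0
#101: 18→28, due 29, tardiness 0
#108: 28→39, due 21, tardiness 18
Late tasks: 1.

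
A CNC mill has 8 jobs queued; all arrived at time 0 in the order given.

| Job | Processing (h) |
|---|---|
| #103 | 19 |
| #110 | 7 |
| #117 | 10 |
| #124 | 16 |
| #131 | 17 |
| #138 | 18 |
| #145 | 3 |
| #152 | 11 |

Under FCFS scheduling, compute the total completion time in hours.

FIFO (arrival order): #103 #110 #117 #124 #131 #138 #145 #152.
#103: 0→19
#110: 19→26
#117: 26→36
#124: 36→52
#131: 52→69
#138: 69→87
#145: 87→90
#152: 90→101
Sum = 19+26+36+52+69+87+90+101 = 480.

480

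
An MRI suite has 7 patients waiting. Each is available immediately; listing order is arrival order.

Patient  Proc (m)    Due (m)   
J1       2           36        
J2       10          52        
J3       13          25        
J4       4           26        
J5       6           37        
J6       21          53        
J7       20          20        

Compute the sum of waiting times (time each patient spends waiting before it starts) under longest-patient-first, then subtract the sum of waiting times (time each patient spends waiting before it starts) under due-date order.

LPT (decreasing processing time): J6 J7 J3 J2 J5 J4 J1.
J6: waits 0, runs 0→21
J7: waits 21, runs 21→41
J3: waits 41, runs 41→54
J2: waits 54, runs 54→64
J5: waits 64, runs 64→70
J4: waits 70, runs 70→74
J1: waits 74, runs 74→76
Sum = 0+21+41+54+64+70+74 = 324.
EDD (increasing due date): J7 J3 J4 J1 J5 J2 J6.
J7: waits 0, runs 0→20
J3: waits 20, runs 20→33
J4: waits 33, runs 33→37
J1: waits 37, runs 37→39
J5: waits 39, runs 39→45
J2: waits 45, runs 45→55
J6: waits 55, runs 55→76
Sum = 0+20+33+37+39+45+55 = 229.
Difference = 324 − 229 = 95.

95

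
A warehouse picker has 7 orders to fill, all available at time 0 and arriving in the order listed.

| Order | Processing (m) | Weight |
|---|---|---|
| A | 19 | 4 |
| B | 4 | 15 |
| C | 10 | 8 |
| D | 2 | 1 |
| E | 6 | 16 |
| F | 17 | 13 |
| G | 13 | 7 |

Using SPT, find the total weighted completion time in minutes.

SPT (increasing processing time): D B E C G F A.
D: finishes 2, weight 1, w·C = 2
B: finishes 6, weight 15, w·C = 90
E: finishes 12, weight 16, w·C = 192
C: finishes 22, weight 8, w·C = 176
G: finishes 35, weight 7, w·C = 245
F: finishes 52, weight 13, w·C = 676
A: finishes 71, weight 4, w·C = 284
Sum = 2+90+192+176+245+676+284 = 1665.

1665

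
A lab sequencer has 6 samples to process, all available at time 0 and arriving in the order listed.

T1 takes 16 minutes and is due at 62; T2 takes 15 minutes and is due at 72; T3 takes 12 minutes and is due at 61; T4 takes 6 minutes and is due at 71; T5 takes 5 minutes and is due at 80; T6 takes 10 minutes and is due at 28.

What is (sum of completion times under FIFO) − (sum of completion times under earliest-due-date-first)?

FIFO (arrival order): T1 T2 T3 T4 T5 T6.
T1: 0→16
T2: 16→31
T3: 31→43
T4: 43→49
T5: 49→54
T6: 54→64
Sum = 16+31+43+49+54+64 = 257.
EDD (increasing due date): T6 T3 T1 T4 T2 T5.
T6: 0→10
T3: 10→22
T1: 22→38
T4: 38→44
T2: 44→59
T5: 59→64
Sum = 10+22+38+44+59+64 = 237.
Difference = 257 − 237 = 20.

20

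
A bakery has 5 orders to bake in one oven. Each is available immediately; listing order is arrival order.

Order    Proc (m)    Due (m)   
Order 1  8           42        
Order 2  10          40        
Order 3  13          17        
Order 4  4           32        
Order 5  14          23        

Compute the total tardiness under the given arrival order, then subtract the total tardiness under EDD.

FIFO (arrival order): Order 1 Order 2 Order 3 Order 4 Order 5.
Order 1: 0→8, due 42, tardiness 0
Order 2: 8→18, due 40, tardiness 0
Order 3: 18→31, due 17, tardiness 14
Order 4: 31→35, due 32, tardiness 3
Order 5: 35→49, due 23, tardiness 26
Sum = 0+0+14+3+26 = 43.
EDD (increasing due date): Order 3 Order 5 Order 4 Order 2 Order 1.
Order 3: 0→13, due 17, tardiness 0
Order 5: 13→27, due 23, tardiness 4
Order 4: 27→31, due 32, tardiness 0
Order 2: 31→41, due 40, tardiness 1
Order 1: 41→49, due 42, tardiness 7
Sum = 0+4+0+1+7 = 12.
Difference = 43 − 12 = 31.

31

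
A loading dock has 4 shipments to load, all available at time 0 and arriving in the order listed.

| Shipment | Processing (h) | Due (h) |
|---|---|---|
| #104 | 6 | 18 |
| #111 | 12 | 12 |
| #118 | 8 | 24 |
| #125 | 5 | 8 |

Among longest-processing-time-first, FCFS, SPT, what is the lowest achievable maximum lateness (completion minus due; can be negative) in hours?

LPT (decreasing processing time): #111 #118 #104 #125.
#111: 0→12, due 12, lateness 0
#118: 12→20, due 24, lateness -4
#104: 20→26, due 18, lateness 8
#125: 26→31, due 8, lateness 23
Maximum = 23.
FIFO (arrival order): #104 #111 #118 #125.
#104: 0→6, due 18, lateness -12
#111: 6→18, due 12, lateness 6
#118: 18→26, due 24, lateness 2
#125: 26→31, due 8, lateness 23
Maximum = 23.
SPT (increasing processing time): #125 #104 #118 #111.
#125: 0→5, due 8, lateness -3
#104: 5→11, due 18, lateness -7
#118: 11→19, due 24, lateness -5
#111: 19→31, due 12, lateness 19
Maximum = 19.
LPT 23, FIFO 23, SPT 19 → minimum 19.

19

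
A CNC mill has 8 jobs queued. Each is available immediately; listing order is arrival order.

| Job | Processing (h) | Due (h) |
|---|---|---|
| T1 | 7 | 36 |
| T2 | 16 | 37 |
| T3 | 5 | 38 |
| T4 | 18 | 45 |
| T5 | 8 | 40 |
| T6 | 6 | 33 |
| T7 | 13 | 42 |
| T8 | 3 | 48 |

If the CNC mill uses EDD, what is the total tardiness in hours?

71

EDD (increasing due date): T6 T1 T2 T3 T5 T7 T4 T8.
T6: 0→6, due 33, tardiness 0
T1: 6→13, due 36, tardiness 0
T2: 13→29, due 37, tardiness 0
T3: 29→34, due 38, tardiness 0
T5: 34→42, due 40, tardiness 2
T7: 42→55, due 42, tardiness 13
T4: 55→73, due 45, tardiness 28
T8: 73→76, due 48, tardiness 28
Sum = 0+0+0+0+2+13+28+28 = 71.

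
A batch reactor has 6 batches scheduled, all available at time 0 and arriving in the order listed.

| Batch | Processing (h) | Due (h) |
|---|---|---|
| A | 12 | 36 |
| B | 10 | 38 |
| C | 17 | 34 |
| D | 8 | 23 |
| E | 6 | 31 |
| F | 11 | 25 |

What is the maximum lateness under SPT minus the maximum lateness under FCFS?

SPT (increasing processing time): E D B F A C.
E: 0→6, due 31, lateness -25
D: 6→14, due 23, lateness -9
B: 14→24, due 38, lateness -14
F: 24→35, due 25, lateness 10
A: 35→47, due 36, lateness 11
C: 47→64, due 34, lateness 30
Maximum = 30.
FIFO (arrival order): A B C D E F.
A: 0→12, due 36, lateness -24
B: 12→22, due 38, lateness -16
C: 22→39, due 34, lateness 5
D: 39→47, due 23, lateness 24
E: 47→53, due 31, lateness 22
F: 53→64, due 25, lateness 39
Maximum = 39.
Difference = 30 − 39 = -9.

-9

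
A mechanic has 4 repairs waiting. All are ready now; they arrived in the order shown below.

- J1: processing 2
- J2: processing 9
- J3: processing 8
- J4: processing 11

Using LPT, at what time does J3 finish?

LPT (decreasing processing time): J4 J2 J3 J1.
J4: 0→11
J2: 11→20
J3: 20→28

28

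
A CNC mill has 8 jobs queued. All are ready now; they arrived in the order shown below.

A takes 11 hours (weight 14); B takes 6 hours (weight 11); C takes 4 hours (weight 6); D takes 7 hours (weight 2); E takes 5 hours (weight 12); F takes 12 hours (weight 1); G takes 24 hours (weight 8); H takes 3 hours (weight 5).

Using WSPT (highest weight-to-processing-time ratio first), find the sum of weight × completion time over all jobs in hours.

1381

WSPT (decreasing weight/processing-time ratio): E B H C A G D F.
E: finishes 5, weight 12, w·C = 60
B: finishes 11, weight 11, w·C = 121
H: finishes 14, weight 5, w·C = 70
C: finishes 18, weight 6, w·C = 108
A: finishes 29, weight 14, w·C = 406
G: finishes 53, weight 8, w·C = 424
D: finishes 60, weight 2, w·C = 120
F: finishes 72, weight 1, w·C = 72
Sum = 60+121+70+108+406+424+120+72 = 1381.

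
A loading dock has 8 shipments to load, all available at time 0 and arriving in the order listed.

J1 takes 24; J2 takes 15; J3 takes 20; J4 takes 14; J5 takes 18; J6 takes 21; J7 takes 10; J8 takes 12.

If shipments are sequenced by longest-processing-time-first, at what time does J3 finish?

65

LPT (decreasing processing time): J1 J6 J3 J5 J2 J4 J8 J7.
J1: 0→24
J6: 24→45
J3: 45→65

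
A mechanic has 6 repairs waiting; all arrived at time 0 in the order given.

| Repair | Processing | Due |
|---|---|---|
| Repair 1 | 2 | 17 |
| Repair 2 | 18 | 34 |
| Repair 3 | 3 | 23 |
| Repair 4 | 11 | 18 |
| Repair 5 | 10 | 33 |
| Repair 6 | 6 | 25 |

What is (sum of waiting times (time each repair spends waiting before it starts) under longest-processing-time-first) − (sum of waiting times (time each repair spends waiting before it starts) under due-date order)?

LPT (decreasing processing time): Repair 2 Repair 4 Repair 5 Repair 6 Repair 3 Repair 1.
Repair 2: waits 0, runs 0→18
Repair 4: waits 18, runs 18→29
Repair 5: waits 29, runs 29→39
Repair 6: waits 39, runs 39→45
Repair 3: waits 45, runs 45→48
Repair 1: waits 48, runs 48→50
Sum = 0+18+29+39+45+48 = 179.
EDD (increasing due date): Repair 1 Repair 4 Repair 3 Repair 6 Repair 5 Repair 2.
Repair 1: waits 0, runs 0→2
Repair 4: waits 2, runs 2→13
Repair 3: waits 13, runs 13→16
Repair 6: waits 16, runs 16→22
Repair 5: waits 22, runs 22→32
Repair 2: waits 32, runs 32→50
Sum = 0+2+13+16+22+32 = 85.
Difference = 179 − 85 = 94.

94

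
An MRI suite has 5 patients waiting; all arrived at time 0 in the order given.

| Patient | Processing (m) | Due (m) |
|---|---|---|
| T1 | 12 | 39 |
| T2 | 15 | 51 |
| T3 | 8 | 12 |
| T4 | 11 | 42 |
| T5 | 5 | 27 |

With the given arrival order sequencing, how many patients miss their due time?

3

FIFO (arrival order): T1 T2 T3 T4 T5.
T1: 0→12, due 39, tardiness 0
T2: 12→27, due 51, tardiness 0
T3: 27→35, due 12, tardiness 23
T4: 35→46, due 42, tardiness 4
T5: 46→51, due 27, tardiness 24
Late patients: 3.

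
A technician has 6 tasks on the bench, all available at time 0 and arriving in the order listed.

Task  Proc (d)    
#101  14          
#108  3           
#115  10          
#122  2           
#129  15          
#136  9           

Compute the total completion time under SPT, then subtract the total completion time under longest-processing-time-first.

-99

SPT (increasing processing time): #122 #108 #136 #115 #101 #129.
#122: 0→2
#108: 2→5
#136: 5→14
#115: 14→24
#101: 24→38
#129: 38→53
Sum = 2+5+14+24+38+53 = 136.
LPT (decreasing processing time): #129 #101 #115 #136 #108 #122.
#129: 0→15
#101: 15→29
#115: 29→39
#136: 39→48
#108: 48→51
#122: 51→53
Sum = 15+29+39+48+51+53 = 235.
Difference = 136 − 235 = -99.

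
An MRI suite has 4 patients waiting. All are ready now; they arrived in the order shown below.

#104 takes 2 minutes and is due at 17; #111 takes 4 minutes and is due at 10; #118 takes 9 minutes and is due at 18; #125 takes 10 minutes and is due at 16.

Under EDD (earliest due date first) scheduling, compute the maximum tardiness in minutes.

EDD (increasing due date): #111 #125 #104 #118.
#111: 0→4, due 10, tardiness 0
#125: 4→14, due 16, tardiness 0
#104: 14→16, due 17, tardiness 0
#118: 16→25, due 18, tardiness 7
Maximum = 7.

7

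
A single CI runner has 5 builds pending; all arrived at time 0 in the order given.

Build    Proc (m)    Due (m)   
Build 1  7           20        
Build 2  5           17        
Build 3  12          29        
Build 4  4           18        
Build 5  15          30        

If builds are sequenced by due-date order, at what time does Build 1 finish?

EDD (increasing due date): Build 2 Build 4 Build 1 Build 3 Build 5.
Build 2: 0→5
Build 4: 5→9
Build 1: 9→16

16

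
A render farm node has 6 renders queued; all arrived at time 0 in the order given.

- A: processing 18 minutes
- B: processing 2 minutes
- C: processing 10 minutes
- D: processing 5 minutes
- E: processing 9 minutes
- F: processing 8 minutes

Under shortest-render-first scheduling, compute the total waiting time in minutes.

SPT (increasing processing time): B D F E C A.
B: waits 0, runs 0→2
D: waits 2, runs 2→7
F: waits 7, runs 7→15
E: waits 15, runs 15→24
C: waits 24, runs 24→34
A: waits 34, runs 34→52
Sum = 0+2+7+15+24+34 = 82.

82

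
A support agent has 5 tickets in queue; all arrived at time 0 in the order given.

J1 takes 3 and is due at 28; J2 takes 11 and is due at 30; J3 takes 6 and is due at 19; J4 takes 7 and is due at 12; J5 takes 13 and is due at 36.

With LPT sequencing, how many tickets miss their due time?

3

LPT (decreasing processing time): J5 J2 J4 J3 J1.
J5: 0→13, due 36, tardiness 0
J2: 13→24, due 30, tardiness 0
J4: 24→31, due 12, tardiness 19
J3: 31→37, due 19, tardiness 18
J1: 37→40, due 28, tardiness 12
Late tickets: 3.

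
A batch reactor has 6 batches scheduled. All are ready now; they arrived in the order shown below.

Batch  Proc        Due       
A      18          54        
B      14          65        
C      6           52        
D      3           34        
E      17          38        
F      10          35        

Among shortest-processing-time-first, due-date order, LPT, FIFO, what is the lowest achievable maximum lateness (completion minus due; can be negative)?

3

SPT (increasing processing time): D C F B E A.
D: 0→3, due 34, lateness -31
C: 3→9, due 52, lateness -43
F: 9→19, due 35, lateness -16
B: 19→33, due 65, lateness -32
E: 33→50, due 38, lateness 12
A: 50→68, due 54, lateness 14
Maximum = 14.
EDD (increasing due date): D F E C A B.
D: 0→3, due 34, lateness -31
F: 3→13, due 35, lateness -22
E: 13→30, due 38, lateness -8
C: 30→36, due 52, lateness -16
A: 36→54, due 54, lateness 0
B: 54→68, due 65, lateness 3
Maximum = 3.
LPT (decreasing processing time): A E B F C D.
A: 0→18, due 54, lateness -36
E: 18→35, due 38, lateness -3
B: 35→49, due 65, lateness -16
F: 49→59, due 35, lateness 24
C: 59→65, due 52, lateness 13
D: 65→68, due 34, lateness 34
Maximum = 34.
FIFO (arrival order): A B C D E F.
A: 0→18, due 54, lateness -36
B: 18→32, due 65, lateness -33
C: 32→38, due 52, lateness -14
D: 38→41, due 34, lateness 7
E: 41→58, due 38, lateness 20
F: 58→68, due 35, lateness 33
Maximum = 33.
SPT 14, EDD 3, LPT 34, FIFO 33 → minimum 3.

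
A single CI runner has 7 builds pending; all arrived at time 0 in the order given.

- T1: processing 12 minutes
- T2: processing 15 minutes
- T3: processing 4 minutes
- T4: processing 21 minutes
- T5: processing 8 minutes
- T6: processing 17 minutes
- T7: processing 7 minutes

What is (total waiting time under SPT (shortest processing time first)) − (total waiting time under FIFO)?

-85

SPT (increasing processing time): T3 T7 T5 T1 T2 T6 T4.
T3: waits 0, runs 0→4
T7: waits 4, runs 4→11
T5: waits 11, runs 11→19
T1: waits 19, runs 19→31
T2: waits 31, runs 31→46
T6: waits 46, runs 46→63
T4: waits 63, runs 63→84
Sum = 0+4+11+19+31+46+63 = 174.
FIFO (arrival order): T1 T2 T3 T4 T5 T6 T7.
T1: waits 0, runs 0→12
T2: waits 12, runs 12→27
T3: waits 27, runs 27→31
T4: waits 31, runs 31→52
T5: waits 52, runs 52→60
T6: waits 60, runs 60→77
T7: waits 77, runs 77→84
Sum = 0+12+27+31+52+60+77 = 259.
Difference = 174 − 259 = -85.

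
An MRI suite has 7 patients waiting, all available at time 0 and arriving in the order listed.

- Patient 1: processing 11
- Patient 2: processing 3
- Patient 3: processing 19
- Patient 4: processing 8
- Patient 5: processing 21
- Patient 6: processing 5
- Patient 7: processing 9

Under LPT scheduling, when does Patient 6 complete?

LPT (decreasing processing time): Patient 5 Patient 3 Patient 1 Patient 7 Patient 4 Patient 6 Patient 2.
Patient 5: 0→21
Patient 3: 21→40
Patient 1: 40→51
Patient 7: 51→60
Patient 4: 60→68
Patient 6: 68→73

73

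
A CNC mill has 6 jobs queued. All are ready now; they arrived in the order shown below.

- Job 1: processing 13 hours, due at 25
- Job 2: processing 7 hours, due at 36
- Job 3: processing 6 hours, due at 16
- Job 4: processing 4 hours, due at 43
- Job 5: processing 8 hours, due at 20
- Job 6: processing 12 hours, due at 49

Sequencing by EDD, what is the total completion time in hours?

169

EDD (increasing due date): Job 3 Job 5 Job 1 Job 2 Job 4 Job 6.
Job 3: 0→6
Job 5: 6→14
Job 1: 14→27
Job 2: 27→34
Job 4: 34→38
Job 6: 38→50
Sum = 6+14+27+34+38+50 = 169.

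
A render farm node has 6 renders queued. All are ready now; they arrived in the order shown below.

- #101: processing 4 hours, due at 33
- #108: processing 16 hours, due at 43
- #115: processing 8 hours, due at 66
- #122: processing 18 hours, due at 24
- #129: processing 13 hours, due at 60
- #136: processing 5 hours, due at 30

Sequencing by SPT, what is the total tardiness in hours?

43

SPT (increasing processing time): #101 #136 #115 #129 #108 #122.
#101: 0→4, due 33, tardiness 0
#136: 4→9, due 30, tardiness 0
#115: 9→17, due 66, tardiness 0
#129: 17→30, due 60, tardiness 0
#108: 30→46, due 43, tardiness 3
#122: 46→64, due 24, tardiness 40
Sum = 0+0+0+0+3+40 = 43.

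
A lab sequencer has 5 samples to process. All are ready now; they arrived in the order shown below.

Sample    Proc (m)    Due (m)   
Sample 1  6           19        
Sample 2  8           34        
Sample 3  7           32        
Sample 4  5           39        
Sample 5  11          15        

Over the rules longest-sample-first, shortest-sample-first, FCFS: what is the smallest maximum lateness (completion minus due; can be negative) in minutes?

13

LPT (decreasing processing time): Sample 5 Sample 2 Sample 3 Sample 1 Sample 4.
Sample 5: 0→11, due 15, lateness -4
Sample 2: 11→19, due 34, lateness -15
Sample 3: 19→26, due 32, lateness -6
Sample 1: 26→32, due 19, lateness 13
Sample 4: 32→37, due 39, lateness -2
Maximum = 13.
SPT (increasing processing time): Sample 4 Sample 1 Sample 3 Sample 2 Sample 5.
Sample 4: 0→5, due 39, lateness -34
Sample 1: 5→11, due 19, lateness -8
Sample 3: 11→18, due 32, lateness -14
Sample 2: 18→26, due 34, lateness -8
Sample 5: 26→37, due 15, lateness 22
Maximum = 22.
FIFO (arrival order): Sample 1 Sample 2 Sample 3 Sample 4 Sample 5.
Sample 1: 0→6, due 19, lateness -13
Sample 2: 6→14, due 34, lateness -20
Sample 3: 14→21, due 32, lateness -11
Sample 4: 21→26, due 39, lateness -13
Sample 5: 26→37, due 15, lateness 22
Maximum = 22.
LPT 13, SPT 22, FIFO 22 → minimum 13.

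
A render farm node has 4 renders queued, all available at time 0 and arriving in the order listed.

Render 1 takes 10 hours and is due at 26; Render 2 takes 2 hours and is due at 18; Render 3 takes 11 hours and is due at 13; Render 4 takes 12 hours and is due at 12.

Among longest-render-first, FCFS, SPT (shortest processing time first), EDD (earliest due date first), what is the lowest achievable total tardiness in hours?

26

LPT (decreasing processing time): Render 4 Render 3 Render 1 Render 2.
Render 4: 0→12, due 12, tardiness 0
Render 3: 12→23, due 13, tardiness 10
Render 1: 23→33, due 26, tardiness 7
Render 2: 33→35, due 18, tardiness 17
Sum = 0+10+7+17 = 34.
FIFO (arrival order): Render 1 Render 2 Render 3 Render 4.
Render 1: 0→10, due 26, tardiness 0
Render 2: 10→12, due 18, tardiness 0
Render 3: 12→23, due 13, tardiness 10
Render 4: 23→35, due 12, tardiness 23
Sum = 0+0+10+23 = 33.
SPT (increasing processing time): Render 2 Render 1 Render 3 Render 4.
Render 2: 0→2, due 18, tardiness 0
Render 1: 2→12, due 26, tardiness 0
Render 3: 12→23, due 13, tardiness 10
Render 4: 23→35, due 12, tardiness 23
Sum = 0+0+10+23 = 33.
EDD (increasing due date): Render 4 Render 3 Render 2 Render 1.
Render 4: 0→12, due 12, tardiness 0
Render 3: 12→23, due 13, tardiness 10
Render 2: 23→25, due 18, tardiness 7
Render 1: 25→35, due 26, tardiness 9
Sum = 0+10+7+9 = 26.
LPT 34, FIFO 33, SPT 33, EDD 26 → minimum 26.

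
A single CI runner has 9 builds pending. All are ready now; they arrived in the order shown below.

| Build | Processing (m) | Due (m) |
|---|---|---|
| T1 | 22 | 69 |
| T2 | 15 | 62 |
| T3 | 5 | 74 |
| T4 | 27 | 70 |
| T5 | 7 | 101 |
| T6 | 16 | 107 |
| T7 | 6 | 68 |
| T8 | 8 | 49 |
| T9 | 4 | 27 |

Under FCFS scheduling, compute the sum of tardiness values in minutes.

170

FIFO (arrival order): T1 T2 T3 T4 T5 T6 T7 T8 T9.
T1: 0→22, due 69, tardiness 0
T2: 22→37, due 62, tardiness 0
T3: 37→42, due 74, tardiness 0
T4: 42→69, due 70, tardiness 0
T5: 69→76, due 101, tardiness 0
T6: 76→92, due 107, tardiness 0
T7: 92→98, due 68, tardiness 30
T8: 98→106, due 49, tardiness 57
T9: 106→110, due 27, tardiness 83
Sum = 0+0+0+0+0+0+30+57+83 = 170.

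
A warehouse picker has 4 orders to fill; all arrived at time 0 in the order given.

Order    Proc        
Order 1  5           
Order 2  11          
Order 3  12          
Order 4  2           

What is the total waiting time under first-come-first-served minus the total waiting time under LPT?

FIFO (arrival order): Order 1 Order 2 Order 3 Order 4.
Order 1: waits 0, runs 0→5
Order 2: waits 5, runs 5→16
Order 3: waits 16, runs 16→28
Order 4: waits 28, runs 28→30
Sum = 0+5+16+28 = 49.
LPT (decreasing processing time): Order 3 Order 2 Order 1 Order 4.
Order 3: waits 0, runs 0→12
Order 2: waits 12, runs 12→23
Order 1: waits 23, runs 23→28
Order 4: waits 28, runs 28→30
Sum = 0+12+23+28 = 63.
Difference = 49 − 63 = -14.

-14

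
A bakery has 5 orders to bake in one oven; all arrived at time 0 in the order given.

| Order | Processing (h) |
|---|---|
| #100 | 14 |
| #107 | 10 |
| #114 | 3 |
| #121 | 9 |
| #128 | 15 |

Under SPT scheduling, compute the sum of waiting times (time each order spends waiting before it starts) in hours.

73

SPT (increasing processing time): #114 #121 #107 #100 #128.
#114: waits 0, runs 0→3
#121: waits 3, runs 3→12
#107: waits 12, runs 12→22
#100: waits 22, runs 22→36
#128: waits 36, runs 36→51
Sum = 0+3+12+22+36 = 73.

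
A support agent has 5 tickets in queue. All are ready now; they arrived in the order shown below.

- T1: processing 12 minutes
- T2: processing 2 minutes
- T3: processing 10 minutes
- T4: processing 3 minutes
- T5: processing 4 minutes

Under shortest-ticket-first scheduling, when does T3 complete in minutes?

SPT (increasing processing time): T2 T4 T5 T3 T1.
T2: 0→2
T4: 2→5
T5: 5→9
T3: 9→19

19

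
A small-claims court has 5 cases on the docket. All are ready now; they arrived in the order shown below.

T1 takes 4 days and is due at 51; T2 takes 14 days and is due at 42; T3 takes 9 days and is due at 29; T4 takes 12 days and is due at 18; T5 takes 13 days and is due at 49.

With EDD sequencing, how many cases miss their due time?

1

EDD (increasing due date): T4 T3 T2 T5 T1.
T4: 0→12, due 18, tardiness 0
T3: 12→21, due 29, tardiness 0
T2: 21→35, due 42, tardiness 0
T5: 35→48, due 49, tardiness 0
T1: 48→52, due 51, tardiness 1
Late cases: 1.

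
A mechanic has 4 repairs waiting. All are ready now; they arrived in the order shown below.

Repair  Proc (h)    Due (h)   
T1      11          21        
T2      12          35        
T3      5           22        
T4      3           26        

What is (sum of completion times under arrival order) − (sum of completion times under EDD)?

FIFO (arrival order): T1 T2 T3 T4.
T1: 0→11
T2: 11→23
T3: 23→28
T4: 28→31
Sum = 11+23+28+31 = 93.
EDD (increasing due date): T1 T3 T4 T2.
T1: 0→11
T3: 11→16
T4: 16→19
T2: 19→31
Sum = 11+16+19+31 = 77.
Difference = 93 − 77 = 16.

16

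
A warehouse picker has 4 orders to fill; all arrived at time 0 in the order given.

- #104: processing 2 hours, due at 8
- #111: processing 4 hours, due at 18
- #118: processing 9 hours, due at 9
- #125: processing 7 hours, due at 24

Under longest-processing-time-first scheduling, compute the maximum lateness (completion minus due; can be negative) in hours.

LPT (decreasing processing time): #118 #125 #111 #104.
#118: 0→9, due 9, lateness 0
#125: 9→16, due 24, lateness -8
#111: 16→20, due 18, lateness 2
#104: 20→22, due 8, lateness 14
Maximum = 14.

14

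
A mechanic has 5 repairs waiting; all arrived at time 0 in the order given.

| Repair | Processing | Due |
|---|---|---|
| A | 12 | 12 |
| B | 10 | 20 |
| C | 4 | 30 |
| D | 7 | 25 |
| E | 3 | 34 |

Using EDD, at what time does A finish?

12

EDD (increasing due date): A B D C E.
A: 0→12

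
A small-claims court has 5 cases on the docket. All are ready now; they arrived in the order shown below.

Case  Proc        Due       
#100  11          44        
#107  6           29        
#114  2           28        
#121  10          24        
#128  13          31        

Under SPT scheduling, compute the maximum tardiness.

11

SPT (increasing processing time): #114 #107 #121 #100 #128.
#114: 0→2, due 28, tardiness 0
#107: 2→8, due 29, tardiness 0
#121: 8→18, due 24, tardiness 0
#100: 18→29, due 44, tardiness 0
#128: 29→42, due 31, tardiness 11
Maximum = 11.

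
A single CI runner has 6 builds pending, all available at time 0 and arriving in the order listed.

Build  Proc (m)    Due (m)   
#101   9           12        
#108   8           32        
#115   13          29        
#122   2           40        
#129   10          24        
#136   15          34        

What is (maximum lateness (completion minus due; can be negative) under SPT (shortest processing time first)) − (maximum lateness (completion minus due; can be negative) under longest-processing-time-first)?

SPT (increasing processing time): #122 #108 #101 #129 #115 #136.
#122: 0→2, due 40, lateness -38
#108: 2→10, due 32, lateness -22
#101: 10→19, due 12, lateness 7
#129: 19→29, due 24, lateness 5
#115: 29→42, due 29, lateness 13
#136: 42→57, due 34, lateness 23
Maximum = 23.
LPT (decreasing processing time): #136 #115 #129 #101 #108 #122.
#136: 0→15, due 34, lateness -19
#115: 15→28, due 29, lateness -1
#129: 28→38, due 24, lateness 14
#101: 38→47, due 12, lateness 35
#108: 47→55, due 32, lateness 23
#122: 55→57, due 40, lateness 17
Maximum = 35.
Difference = 23 − 35 = -12.

-12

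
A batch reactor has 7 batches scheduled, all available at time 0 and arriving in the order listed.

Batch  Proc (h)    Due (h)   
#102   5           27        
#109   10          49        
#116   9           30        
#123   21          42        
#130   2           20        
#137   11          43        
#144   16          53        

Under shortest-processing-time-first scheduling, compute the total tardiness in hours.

SPT (increasing processing time): #130 #102 #116 #109 #137 #144 #123.
#130: 0→2, due 20, tardiness 0
#102: 2→7, due 27, tardiness 0
#116: 7→16, due 30, tardiness 0
#109: 16→26, due 49, tardiness 0
#137: 26→37, due 43, tardiness 0
#144: 37→53, due 53, tardiness 0
#123: 53→74, due 42, tardiness 32
Sum = 0+0+0+0+0+0+32 = 32.

32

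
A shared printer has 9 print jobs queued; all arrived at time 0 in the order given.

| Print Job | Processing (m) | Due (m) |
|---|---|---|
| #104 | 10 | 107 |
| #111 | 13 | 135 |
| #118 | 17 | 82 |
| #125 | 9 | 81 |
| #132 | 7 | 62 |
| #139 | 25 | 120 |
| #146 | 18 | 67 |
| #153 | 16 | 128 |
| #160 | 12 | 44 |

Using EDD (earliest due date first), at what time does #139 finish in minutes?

EDD (increasing due date): #160 #132 #146 #125 #118 #104 #139 #153 #111.
#160: 0→12
#132: 12→19
#146: 19→37
#125: 37→46
#118: 46→63
#104: 63→73
#139: 73→98

98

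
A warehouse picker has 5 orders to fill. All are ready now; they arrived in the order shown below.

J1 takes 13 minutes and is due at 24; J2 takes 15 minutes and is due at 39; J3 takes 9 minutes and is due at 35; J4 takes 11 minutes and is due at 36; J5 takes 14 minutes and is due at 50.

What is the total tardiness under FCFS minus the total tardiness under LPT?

FIFO (arrival order): J1 J2 J3 J4 J5.
J1: 0→13, due 24, tardiness 0
J2: 13→28, due 39, tardiness 0
J3: 28→37, due 35, tardiness 2
J4: 37→48, due 36, tardiness 12
J5: 48→62, due 50, tardiness 12
Sum = 0+0+2+12+12 = 26.
LPT (decreasing processing time): J2 J5 J1 J4 J3.
J2: 0→15, due 39, tardiness 0
J5: 15→29, due 50, tardiness 0
J1: 29→42, due 24, tardiness 18
J4: 42→53, due 36, tardiness 17
J3: 53→62, due 35, tardiness 27
Sum = 0+0+18+17+27 = 62.
Difference = 26 − 62 = -36.

-36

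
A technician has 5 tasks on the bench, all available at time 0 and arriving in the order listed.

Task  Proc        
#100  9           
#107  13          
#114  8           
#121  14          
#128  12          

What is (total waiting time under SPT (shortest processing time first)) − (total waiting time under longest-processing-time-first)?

-32

SPT (increasing processing time): #114 #100 #128 #107 #121.
#114: waits 0, runs 0→8
#100: waits 8, runs 8→17
#128: waits 17, runs 17→29
#107: waits 29, runs 29→42
#121: waits 42, runs 42→56
Sum = 0+8+17+29+42 = 96.
LPT (decreasing processing time): #121 #107 #128 #100 #114.
#121: waits 0, runs 0→14
#107: waits 14, runs 14→27
#128: waits 27, runs 27→39
#100: waits 39, runs 39→48
#114: waits 48, runs 48→56
Sum = 0+14+27+39+48 = 128.
Difference = 96 − 128 = -32.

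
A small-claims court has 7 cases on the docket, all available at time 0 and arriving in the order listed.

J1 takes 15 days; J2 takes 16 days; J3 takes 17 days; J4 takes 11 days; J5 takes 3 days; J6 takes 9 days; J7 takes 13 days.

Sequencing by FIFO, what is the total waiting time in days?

FIFO (arrival order): J1 J2 J3 J4 J5 J6 J7.
J1: waits 0, runs 0→15
J2: waits 15, runs 15→31
J3: waits 31, runs 31→48
J4: waits 48, runs 48→59
J5: waits 59, runs 59→62
J6: waits 62, runs 62→71
J7: waits 71, runs 71→84
Sum = 0+15+31+48+59+62+71 = 286.

286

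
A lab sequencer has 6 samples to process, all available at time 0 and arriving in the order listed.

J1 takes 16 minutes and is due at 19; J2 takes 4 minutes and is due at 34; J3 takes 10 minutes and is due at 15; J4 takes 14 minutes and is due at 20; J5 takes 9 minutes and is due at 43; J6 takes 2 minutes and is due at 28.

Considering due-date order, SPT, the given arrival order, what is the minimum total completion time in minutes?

EDD (increasing due date): J3 J1 J4 J6 J2 J5.
J3: 0→10
J1: 10→26
J4: 26→40
J6: 40→42
J2: 42→46
J5: 46→55
Sum = 10+26+40+42+46+55 = 219.
SPT (increasing processing time): J6 J2 J5 J3 J4 J1.
J6: 0→2
J2: 2→6
J5: 6→15
J3: 15→25
J4: 25→39
J1: 39→55
Sum = 2+6+15+25+39+55 = 142.
FIFO (arrival order): J1 J2 J3 J4 J5 J6.
J1: 0→16
J2: 16→20
J3: 20→30
J4: 30→44
J5: 44→53
J6: 53→55
Sum = 16+20+30+44+53+55 = 218.
EDD 219, SPT 142, FIFO 218 → minimum 142.

142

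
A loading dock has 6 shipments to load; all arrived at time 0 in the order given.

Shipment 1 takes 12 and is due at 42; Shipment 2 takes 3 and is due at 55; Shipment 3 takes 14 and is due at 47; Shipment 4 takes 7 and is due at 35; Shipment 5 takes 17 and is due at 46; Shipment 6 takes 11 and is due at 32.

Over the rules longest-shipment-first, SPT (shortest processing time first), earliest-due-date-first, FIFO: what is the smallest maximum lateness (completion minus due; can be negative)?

14

LPT (decreasing processing time): Shipment 5 Shipment 3 Shipment 1 Shipment 6 Shipment 4 Shipment 2.
Shipment 5: 0→17, due 46, lateness -29
Shipment 3: 17→31, due 47, lateness -16
Shipment 1: 31→43, due 42, lateness 1
Shipment 6: 43→54, due 32, lateness 22
Shipment 4: 54→61, due 35, lateness 26
Shipment 2: 61→64, due 55, lateness 9
Maximum = 26.
SPT (increasing processing time): Shipment 2 Shipment 4 Shipment 6 Shipment 1 Shipment 3 Shipment 5.
Shipment 2: 0→3, due 55, lateness -52
Shipment 4: 3→10, due 35, lateness -25
Shipment 6: 10→21, due 32, lateness -11
Shipment 1: 21→33, due 42, lateness -9
Shipment 3: 33→47, due 47, lateness 0
Shipment 5: 47→64, due 46, lateness 18
Maximum = 18.
EDD (increasing due date): Shipment 6 Shipment 4 Shipment 1 Shipment 5 Shipment 3 Shipment 2.
Shipment 6: 0→11, due 32, lateness -21
Shipment 4: 11→18, due 35, lateness -17
Shipment 1: 18→30, due 42, lateness -12
Shipment 5: 30→47, due 46, lateness 1
Shipment 3: 47→61, due 47, lateness 14
Shipment 2: 61→64, due 55, lateness 9
Maximum = 14.
FIFO (arrival order): Shipment 1 Shipment 2 Shipment 3 Shipment 4 Shipment 5 Shipment 6.
Shipment 1: 0→12, due 42, lateness -30
Shipment 2: 12→15, due 55, lateness -40
Shipment 3: 15→29, due 47, lateness -18
Shipment 4: 29→36, due 35, lateness 1
Shipment 5: 36→53, due 46, lateness 7
Shipment 6: 53→64, due 32, lateness 32
Maximum = 32.
LPT 26, SPT 18, EDD 14, FIFO 32 → minimum 14.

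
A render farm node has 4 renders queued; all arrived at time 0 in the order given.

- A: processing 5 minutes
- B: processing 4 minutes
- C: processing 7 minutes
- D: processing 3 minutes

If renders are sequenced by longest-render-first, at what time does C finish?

7

LPT (decreasing processing time): C A B D.
C: 0→7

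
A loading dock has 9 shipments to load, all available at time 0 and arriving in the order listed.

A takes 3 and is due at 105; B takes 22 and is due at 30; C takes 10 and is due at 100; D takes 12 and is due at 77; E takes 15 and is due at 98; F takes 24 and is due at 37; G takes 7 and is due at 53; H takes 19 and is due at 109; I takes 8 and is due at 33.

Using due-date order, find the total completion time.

647

EDD (increasing due date): B I F G D E C A H.
B: 0→22
I: 22→30
F: 30→54
G: 54→61
D: 61→73
E: 73→88
C: 88→98
A: 98→101
H: 101→120
Sum = 22+30+54+61+73+88+98+101+120 = 647.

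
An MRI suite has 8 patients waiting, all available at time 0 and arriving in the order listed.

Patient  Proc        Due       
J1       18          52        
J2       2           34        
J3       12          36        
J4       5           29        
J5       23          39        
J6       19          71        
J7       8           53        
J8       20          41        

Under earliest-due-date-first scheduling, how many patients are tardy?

EDD (increasing due date): J4 J2 J3 J5 J8 J1 J7 J6.
J4: 0→5, due 29, tardiness 0
J2: 5→7, due 34, tardiness 0
J3: 7→19, due 36, tardiness 0
J5: 19→42, due 39, tardiness 3
J8: 42→62, due 41, tardiness 21
J1: 62→80, due 52, tardiness 28
J7: 80→88, due 53, tardiness 35
J6: 88→107, due 71, tardiness 36
Late patients: 5.

5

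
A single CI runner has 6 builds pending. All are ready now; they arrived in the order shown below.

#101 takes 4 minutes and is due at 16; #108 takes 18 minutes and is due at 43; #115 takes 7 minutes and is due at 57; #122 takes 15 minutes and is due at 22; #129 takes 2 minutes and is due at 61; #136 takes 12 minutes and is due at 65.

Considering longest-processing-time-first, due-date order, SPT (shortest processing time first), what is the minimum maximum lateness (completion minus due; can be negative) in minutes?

LPT (decreasing processing time): #108 #122 #136 #115 #101 #129.
#108: 0→18, due 43, lateness -25
#122: 18→33, due 22, lateness 11
#136: 33→45, due 65, lateness -20
#115: 45→52, due 57, lateness -5
#101: 52→56, due 16, lateness 40
#129: 56→58, due 61, lateness -3
Maximum = 40.
EDD (increasing due date): #101 #122 #108 #115 #129 #136.
#101: 0→4, due 16, lateness -12
#122: 4→19, due 22, lateness -3
#108: 19→37, due 43, lateness -6
#115: 37→44, due 57, lateness -13
#129: 44→46, due 61, lateness -15
#136: 46→58, due 65, lateness -7
Maximum = -3.
SPT (increasing processing time): #129 #101 #115 #136 #122 #108.
#129: 0→2, due 61, lateness -59
#101: 2→6, due 16, lateness -10
#115: 6→13, due 57, lateness -44
#136: 13→25, due 65, lateness -40
#122: 25→40, due 22, lateness 18
#108: 40→58, due 43, lateness 15
Maximum = 18.
LPT 40, EDD -3, SPT 18 → minimum -3.

-3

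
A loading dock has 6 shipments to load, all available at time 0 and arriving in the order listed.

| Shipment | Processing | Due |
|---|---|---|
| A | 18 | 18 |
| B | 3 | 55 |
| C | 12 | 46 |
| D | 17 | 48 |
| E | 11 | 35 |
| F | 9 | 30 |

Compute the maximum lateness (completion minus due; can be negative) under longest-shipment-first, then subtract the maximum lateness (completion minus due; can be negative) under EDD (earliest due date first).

18

LPT (decreasing processing time): A D C E F B.
A: 0→18, due 18, lateness 0
D: 18→35, due 48, lateness -13
C: 35→47, due 46, lateness 1
E: 47→58, due 35, lateness 23
F: 58→67, due 30, lateness 37
B: 67→70, due 55, lateness 15
Maximum = 37.
EDD (increasing due date): A F E C D B.
A: 0→18, due 18, lateness 0
F: 18→27, due 30, lateness -3
E: 27→38, due 35, lateness 3
C: 38→50, due 46, lateness 4
D: 50→67, due 48, lateness 19
B: 67→70, due 55, lateness 15
Maximum = 19.
Difference = 37 − 19 = 18.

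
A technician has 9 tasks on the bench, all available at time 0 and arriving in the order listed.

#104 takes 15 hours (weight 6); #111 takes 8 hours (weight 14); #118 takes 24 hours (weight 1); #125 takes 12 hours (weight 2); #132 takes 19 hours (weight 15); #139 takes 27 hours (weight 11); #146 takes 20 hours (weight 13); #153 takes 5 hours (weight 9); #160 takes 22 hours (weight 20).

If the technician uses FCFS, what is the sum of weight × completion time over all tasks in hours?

8737

FIFO (arrival order): #104 #111 #118 #125 #132 #139 #146 #153 #160.
#104: finishes 15, weight 6, w·C = 90
#111: finishes 23, weight 14, w·C = 322
#118: finishes 47, weight 1, w·C = 47
#125: finishes 59, weight 2, w·C = 118
#132: finishes 78, weight 15, w·C = 1170
#139: finishes 105, weight 11, w·C = 1155
#146: finishes 125, weight 13, w·C = 1625
#153: finishes 130, weight 9, w·C = 1170
#160: finishes 152, weight 20, w·C = 3040
Sum = 90+322+47+118+1170+1155+1625+1170+3040 = 8737.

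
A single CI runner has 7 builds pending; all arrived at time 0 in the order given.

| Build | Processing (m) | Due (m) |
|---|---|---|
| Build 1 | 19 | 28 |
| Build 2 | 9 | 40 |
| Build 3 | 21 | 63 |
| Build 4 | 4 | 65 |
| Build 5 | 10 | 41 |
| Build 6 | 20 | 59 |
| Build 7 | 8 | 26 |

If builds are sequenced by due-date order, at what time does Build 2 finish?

EDD (increasing due date): Build 7 Build 1 Build 2 Build 5 Build 6 Build 3 Build 4.
Build 7: 0→8
Build 1: 8→27
Build 2: 27→36

36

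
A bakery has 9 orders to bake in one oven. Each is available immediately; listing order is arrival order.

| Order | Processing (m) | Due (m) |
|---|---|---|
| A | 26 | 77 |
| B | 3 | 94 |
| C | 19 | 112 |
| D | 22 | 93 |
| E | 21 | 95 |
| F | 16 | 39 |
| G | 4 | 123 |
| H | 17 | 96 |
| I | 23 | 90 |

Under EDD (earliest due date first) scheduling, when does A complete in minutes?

EDD (increasing due date): F A I D B E H C G.
F: 0→16
A: 16→42

42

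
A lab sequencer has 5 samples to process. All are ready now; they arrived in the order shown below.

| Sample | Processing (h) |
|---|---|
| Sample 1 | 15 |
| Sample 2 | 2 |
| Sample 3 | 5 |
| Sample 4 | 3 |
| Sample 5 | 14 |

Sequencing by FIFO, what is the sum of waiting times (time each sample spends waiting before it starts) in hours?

79

FIFO (arrival order): Sample 1 Sample 2 Sample 3 Sample 4 Sample 5.
Sample 1: waits 0, runs 0→15
Sample 2: waits 15, runs 15→17
Sample 3: waits 17, runs 17→22
Sample 4: waits 22, runs 22→25
Sample 5: waits 25, runs 25→39
Sum = 0+15+17+22+25 = 79.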